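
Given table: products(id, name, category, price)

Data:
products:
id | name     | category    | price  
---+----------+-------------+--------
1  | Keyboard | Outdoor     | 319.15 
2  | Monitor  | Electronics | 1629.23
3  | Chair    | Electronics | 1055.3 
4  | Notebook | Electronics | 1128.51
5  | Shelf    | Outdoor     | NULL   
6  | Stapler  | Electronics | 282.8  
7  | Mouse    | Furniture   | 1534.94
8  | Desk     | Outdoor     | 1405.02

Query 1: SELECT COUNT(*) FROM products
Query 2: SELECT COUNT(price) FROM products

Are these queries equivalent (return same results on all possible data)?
No, not equivalent

Query 1 returns: [(8,)]
Query 2 returns: [(7,)]

Reason: COUNT(*) includes NULLs, COUNT(column) excludes them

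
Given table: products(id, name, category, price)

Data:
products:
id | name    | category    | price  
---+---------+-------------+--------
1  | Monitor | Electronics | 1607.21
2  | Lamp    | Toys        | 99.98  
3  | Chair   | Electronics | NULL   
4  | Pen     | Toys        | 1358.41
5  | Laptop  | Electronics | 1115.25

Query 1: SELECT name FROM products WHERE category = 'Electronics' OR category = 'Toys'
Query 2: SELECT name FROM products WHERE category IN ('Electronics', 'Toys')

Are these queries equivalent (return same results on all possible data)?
Yes, equivalent

Both queries return: [('Chair',), ('Lamp',), ('Laptop',), ('Monitor',), ('Pen',)]

Reason: OR vs IN are equivalent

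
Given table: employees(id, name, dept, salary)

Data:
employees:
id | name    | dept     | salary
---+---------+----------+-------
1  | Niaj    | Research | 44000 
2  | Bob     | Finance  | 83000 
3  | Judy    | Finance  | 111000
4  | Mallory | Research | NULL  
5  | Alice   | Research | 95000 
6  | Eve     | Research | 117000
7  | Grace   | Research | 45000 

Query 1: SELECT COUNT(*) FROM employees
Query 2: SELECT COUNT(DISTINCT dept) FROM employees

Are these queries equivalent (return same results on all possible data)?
No, not equivalent

Query 1 returns: [(7,)]
Query 2 returns: [(2,)]

Reason: COUNT(*) counts rows, COUNT(DISTINCT dept) counts unique depts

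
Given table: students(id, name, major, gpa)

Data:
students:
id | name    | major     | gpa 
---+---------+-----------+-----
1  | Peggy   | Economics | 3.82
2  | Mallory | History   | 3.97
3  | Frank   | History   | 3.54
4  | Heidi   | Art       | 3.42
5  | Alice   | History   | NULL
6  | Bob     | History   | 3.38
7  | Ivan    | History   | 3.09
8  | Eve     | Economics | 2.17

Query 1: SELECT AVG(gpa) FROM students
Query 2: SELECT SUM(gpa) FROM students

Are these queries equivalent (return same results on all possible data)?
No, not equivalent

Query 1 returns: [(3.3414285714285716,)]
Query 2 returns: [(23.39,)]

Reason: AVG vs SUM give different aggregate values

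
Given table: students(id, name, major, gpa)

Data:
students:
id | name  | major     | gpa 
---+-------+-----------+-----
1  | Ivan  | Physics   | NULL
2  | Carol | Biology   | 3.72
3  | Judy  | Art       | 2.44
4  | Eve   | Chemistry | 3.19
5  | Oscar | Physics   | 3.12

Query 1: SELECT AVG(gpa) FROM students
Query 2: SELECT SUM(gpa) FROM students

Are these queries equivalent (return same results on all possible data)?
No, not equivalent

Query 1 returns: [(3.1175,)]
Query 2 returns: [(12.47,)]

Reason: AVG vs SUM give different aggregate values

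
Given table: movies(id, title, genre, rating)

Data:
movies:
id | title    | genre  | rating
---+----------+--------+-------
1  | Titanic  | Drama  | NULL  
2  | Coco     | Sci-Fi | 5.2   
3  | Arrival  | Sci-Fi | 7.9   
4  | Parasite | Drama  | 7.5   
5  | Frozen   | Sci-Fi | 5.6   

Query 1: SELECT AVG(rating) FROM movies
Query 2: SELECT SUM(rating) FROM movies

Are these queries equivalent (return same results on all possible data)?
No, not equivalent

Query 1 returns: [(6.55,)]
Query 2 returns: [(26.2,)]

Reason: AVG vs SUM give different aggregate values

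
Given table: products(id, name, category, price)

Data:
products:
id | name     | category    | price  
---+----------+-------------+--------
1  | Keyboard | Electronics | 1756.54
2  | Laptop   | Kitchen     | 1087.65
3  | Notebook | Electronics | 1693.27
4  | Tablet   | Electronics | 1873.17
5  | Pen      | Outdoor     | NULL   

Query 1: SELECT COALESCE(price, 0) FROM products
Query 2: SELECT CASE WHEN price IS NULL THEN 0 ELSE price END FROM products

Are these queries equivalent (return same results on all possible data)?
Yes, equivalent

Both queries return: [(0,), (1087.65,), (1693.27,), (1756.54,), (1873.17,)]

Reason: COALESCE vs CASE for NULL handling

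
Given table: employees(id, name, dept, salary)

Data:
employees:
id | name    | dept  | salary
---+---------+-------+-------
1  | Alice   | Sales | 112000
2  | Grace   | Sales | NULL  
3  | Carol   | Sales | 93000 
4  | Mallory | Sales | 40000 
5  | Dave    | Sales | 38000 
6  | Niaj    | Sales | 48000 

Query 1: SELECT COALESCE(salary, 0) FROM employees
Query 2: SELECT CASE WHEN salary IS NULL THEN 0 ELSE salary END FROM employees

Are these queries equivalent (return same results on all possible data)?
Yes, equivalent

Both queries return: [(0,), (38000,), (40000,), (48000,), (93000,), (112000,)]

Reason: COALESCE vs CASE for NULL handling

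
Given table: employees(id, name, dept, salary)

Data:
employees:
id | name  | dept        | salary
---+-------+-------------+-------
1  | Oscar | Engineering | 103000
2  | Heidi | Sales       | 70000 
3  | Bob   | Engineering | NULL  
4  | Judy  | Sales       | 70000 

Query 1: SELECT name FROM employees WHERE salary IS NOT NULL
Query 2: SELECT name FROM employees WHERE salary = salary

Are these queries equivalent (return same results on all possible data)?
Yes, equivalent

Both queries return: [('Heidi',), ('Judy',), ('Oscar',)]

Reason: IS NOT NULL vs self-equality (both exclude NULLs)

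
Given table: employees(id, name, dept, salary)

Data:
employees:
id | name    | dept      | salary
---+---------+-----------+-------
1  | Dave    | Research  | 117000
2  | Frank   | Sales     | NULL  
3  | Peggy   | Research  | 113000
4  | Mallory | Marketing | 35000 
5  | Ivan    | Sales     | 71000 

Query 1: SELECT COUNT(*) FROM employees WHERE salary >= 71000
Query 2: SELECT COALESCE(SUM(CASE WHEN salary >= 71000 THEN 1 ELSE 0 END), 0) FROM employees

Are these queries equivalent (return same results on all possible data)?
Yes, equivalent

Both queries return: [(3,)]

Reason: COUNT with WHERE vs conditional SUM (COALESCE handles empty-table NULL)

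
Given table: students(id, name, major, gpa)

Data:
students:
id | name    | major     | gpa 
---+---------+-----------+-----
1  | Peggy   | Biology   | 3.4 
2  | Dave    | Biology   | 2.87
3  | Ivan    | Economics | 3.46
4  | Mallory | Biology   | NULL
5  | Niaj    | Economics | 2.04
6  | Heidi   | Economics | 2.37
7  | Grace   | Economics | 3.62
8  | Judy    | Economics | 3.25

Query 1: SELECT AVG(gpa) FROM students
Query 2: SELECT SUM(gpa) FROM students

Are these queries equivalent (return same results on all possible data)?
No, not equivalent

Query 1 returns: [(3.001428571428572,)]
Query 2 returns: [(21.01,)]

Reason: AVG vs SUM give different aggregate values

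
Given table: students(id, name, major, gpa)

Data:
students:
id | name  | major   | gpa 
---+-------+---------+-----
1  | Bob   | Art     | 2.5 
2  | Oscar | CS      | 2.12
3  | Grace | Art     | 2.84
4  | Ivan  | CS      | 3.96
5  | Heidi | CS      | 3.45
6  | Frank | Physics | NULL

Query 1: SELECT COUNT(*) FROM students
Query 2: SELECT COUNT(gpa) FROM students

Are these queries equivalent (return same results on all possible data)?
No, not equivalent

Query 1 returns: [(6,)]
Query 2 returns: [(5,)]

Reason: COUNT(*) includes NULLs, COUNT(column) excludes them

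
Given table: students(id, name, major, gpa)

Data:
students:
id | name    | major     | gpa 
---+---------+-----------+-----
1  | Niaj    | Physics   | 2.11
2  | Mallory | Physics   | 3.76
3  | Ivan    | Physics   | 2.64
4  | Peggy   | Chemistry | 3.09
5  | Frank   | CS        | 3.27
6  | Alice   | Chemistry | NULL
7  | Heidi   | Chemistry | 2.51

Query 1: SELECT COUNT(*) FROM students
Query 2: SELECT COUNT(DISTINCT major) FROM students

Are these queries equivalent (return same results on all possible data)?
No, not equivalent

Query 1 returns: [(7,)]
Query 2 returns: [(3,)]

Reason: COUNT(*) counts rows, COUNT(DISTINCT major) counts unique majors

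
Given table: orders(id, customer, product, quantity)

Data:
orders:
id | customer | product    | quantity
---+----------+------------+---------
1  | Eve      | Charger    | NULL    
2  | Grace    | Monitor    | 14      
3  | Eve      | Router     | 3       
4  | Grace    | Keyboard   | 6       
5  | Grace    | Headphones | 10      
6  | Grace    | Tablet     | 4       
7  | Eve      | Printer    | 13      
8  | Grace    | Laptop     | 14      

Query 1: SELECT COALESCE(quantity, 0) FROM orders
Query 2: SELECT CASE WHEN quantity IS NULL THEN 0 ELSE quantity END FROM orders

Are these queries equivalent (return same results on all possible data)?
Yes, equivalent

Both queries return: [(0,), (3,), (4,), (6,), (10,), (13,), (14,), (14,)]

Reason: COALESCE vs CASE for NULL handling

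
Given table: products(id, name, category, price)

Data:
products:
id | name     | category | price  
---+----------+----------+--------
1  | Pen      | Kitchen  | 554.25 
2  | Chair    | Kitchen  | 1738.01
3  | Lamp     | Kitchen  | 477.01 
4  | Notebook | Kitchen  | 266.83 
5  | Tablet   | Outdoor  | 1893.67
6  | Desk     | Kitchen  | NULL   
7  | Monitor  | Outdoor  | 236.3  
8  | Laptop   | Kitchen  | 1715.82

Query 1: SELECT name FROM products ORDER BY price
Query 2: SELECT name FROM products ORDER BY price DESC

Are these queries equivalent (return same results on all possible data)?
No, not equivalent

Query 1 returns: [('Desk',), ('Monitor',), ('Notebook',), ('Lamp',), ('Pen',), ('Laptop',), ('Chair',), ('Tablet',)]
Query 2 returns: [('Tablet',), ('Chair',), ('Laptop',), ('Pen',), ('Lamp',), ('Notebook',), ('Monitor',), ('Desk',)]

Reason: ASC vs DESC gives opposite ordering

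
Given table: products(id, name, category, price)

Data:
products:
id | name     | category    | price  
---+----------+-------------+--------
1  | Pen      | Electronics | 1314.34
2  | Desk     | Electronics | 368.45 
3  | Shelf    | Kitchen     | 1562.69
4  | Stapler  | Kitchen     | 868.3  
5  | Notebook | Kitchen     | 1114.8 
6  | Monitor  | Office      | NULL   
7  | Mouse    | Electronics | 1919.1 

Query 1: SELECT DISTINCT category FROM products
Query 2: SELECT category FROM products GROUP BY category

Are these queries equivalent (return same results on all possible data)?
Yes, equivalent

Both queries return: [('Electronics',), ('Kitchen',), ('Office',)]

Reason: Both get unique categorys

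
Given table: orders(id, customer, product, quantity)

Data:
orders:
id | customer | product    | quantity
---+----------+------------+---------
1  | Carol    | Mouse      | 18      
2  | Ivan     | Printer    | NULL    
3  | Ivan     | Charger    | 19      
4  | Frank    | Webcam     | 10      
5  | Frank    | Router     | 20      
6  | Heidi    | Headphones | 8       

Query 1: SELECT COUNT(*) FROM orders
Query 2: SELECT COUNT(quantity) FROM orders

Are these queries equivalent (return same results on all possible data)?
No, not equivalent

Query 1 returns: [(6,)]
Query 2 returns: [(5,)]

Reason: COUNT(*) includes NULLs, COUNT(column) excludes them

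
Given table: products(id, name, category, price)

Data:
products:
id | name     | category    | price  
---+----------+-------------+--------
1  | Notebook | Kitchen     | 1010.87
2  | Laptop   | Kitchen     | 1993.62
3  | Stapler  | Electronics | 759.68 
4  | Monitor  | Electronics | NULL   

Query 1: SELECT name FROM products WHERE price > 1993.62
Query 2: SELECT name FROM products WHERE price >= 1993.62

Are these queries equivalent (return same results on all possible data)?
No, not equivalent

Query 1 returns: []
Query 2 returns: [('Laptop',)]

Reason: > vs >= gives different results when price = 1993.62 exists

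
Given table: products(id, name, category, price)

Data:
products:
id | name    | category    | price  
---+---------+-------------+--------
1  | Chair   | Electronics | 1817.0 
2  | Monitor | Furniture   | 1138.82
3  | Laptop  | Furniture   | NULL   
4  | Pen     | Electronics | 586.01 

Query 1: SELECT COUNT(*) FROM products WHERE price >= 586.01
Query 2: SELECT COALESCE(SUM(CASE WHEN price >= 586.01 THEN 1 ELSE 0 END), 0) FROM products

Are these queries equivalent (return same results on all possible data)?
Yes, equivalent

Both queries return: [(3,)]

Reason: COUNT with WHERE vs conditional SUM (COALESCE handles empty-table NULL)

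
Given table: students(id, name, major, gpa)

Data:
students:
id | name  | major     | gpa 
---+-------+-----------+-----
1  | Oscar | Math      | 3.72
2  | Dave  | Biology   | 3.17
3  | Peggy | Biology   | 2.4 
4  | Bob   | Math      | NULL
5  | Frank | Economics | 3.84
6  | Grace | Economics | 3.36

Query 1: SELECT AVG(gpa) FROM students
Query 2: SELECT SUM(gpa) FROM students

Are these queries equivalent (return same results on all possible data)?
No, not equivalent

Query 1 returns: [(3.2979999999999996,)]
Query 2 returns: [(16.49,)]

Reason: AVG vs SUM give different aggregate values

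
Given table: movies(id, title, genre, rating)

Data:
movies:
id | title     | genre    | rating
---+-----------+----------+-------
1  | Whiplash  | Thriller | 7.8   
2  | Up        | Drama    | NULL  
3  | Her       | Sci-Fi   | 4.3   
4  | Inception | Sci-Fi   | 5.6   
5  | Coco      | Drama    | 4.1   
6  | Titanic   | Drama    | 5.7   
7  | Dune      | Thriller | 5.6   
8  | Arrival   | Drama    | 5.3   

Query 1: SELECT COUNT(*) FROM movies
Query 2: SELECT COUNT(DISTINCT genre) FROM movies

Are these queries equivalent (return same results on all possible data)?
No, not equivalent

Query 1 returns: [(8,)]
Query 2 returns: [(3,)]

Reason: COUNT(*) counts rows, COUNT(DISTINCT genre) counts unique genres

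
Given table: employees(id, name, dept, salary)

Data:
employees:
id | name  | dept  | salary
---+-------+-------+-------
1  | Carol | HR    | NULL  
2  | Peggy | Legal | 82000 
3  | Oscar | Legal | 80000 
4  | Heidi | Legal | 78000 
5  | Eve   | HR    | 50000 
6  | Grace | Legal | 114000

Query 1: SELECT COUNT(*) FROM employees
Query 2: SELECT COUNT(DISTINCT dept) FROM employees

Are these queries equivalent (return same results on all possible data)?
No, not equivalent

Query 1 returns: [(6,)]
Query 2 returns: [(2,)]

Reason: COUNT(*) counts rows, COUNT(DISTINCT dept) counts unique depts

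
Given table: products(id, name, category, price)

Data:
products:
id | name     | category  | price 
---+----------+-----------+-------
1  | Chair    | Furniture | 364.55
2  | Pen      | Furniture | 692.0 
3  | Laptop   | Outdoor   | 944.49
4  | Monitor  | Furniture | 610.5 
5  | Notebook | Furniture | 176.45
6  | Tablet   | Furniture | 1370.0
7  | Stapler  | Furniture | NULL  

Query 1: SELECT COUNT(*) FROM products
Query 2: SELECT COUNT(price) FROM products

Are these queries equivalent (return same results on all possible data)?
No, not equivalent

Query 1 returns: [(7,)]
Query 2 returns: [(6,)]

Reason: COUNT(*) includes NULLs, COUNT(column) excludes them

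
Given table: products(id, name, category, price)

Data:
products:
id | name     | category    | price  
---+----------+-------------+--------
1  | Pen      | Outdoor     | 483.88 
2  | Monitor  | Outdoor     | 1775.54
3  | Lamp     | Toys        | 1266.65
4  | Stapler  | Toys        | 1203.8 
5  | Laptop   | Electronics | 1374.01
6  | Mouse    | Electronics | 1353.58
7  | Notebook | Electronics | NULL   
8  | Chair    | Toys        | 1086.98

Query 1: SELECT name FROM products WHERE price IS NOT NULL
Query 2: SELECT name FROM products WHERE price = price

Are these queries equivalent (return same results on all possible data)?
Yes, equivalent

Both queries return: [('Chair',), ('Lamp',), ('Laptop',), ('Monitor',), ('Mouse',), ('Pen',), ('Stapler',)]

Reason: IS NOT NULL vs self-equality (both exclude NULLs)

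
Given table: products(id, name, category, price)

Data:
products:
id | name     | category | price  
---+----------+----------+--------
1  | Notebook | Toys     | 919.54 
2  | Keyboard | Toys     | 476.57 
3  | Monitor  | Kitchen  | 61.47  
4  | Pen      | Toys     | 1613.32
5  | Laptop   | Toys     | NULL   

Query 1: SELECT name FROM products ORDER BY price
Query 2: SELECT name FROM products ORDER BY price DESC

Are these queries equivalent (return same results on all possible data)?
No, not equivalent

Query 1 returns: [('Laptop',), ('Monitor',), ('Keyboard',), ('Notebook',), ('Pen',)]
Query 2 returns: [('Pen',), ('Notebook',), ('Keyboard',), ('Monitor',), ('Laptop',)]

Reason: ASC vs DESC gives opposite ordering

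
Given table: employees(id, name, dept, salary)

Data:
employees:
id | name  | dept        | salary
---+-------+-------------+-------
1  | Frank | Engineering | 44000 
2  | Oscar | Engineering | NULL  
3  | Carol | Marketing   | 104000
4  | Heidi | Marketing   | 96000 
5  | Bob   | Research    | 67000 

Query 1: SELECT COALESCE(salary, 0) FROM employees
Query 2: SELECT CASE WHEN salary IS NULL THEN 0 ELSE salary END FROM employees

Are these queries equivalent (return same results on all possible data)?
Yes, equivalent

Both queries return: [(0,), (44000,), (67000,), (96000,), (104000,)]

Reason: COALESCE vs CASE for NULL handling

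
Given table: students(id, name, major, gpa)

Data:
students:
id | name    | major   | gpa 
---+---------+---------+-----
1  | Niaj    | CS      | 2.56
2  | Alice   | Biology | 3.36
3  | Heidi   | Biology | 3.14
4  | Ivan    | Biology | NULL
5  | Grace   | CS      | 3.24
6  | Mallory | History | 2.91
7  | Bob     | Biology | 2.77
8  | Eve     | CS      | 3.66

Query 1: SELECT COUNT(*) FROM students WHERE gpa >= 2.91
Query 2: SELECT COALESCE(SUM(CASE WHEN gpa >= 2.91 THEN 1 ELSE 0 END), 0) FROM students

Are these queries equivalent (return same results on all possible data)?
Yes, equivalent

Both queries return: [(5,)]

Reason: COUNT with WHERE vs conditional SUM (COALESCE handles empty-table NULL)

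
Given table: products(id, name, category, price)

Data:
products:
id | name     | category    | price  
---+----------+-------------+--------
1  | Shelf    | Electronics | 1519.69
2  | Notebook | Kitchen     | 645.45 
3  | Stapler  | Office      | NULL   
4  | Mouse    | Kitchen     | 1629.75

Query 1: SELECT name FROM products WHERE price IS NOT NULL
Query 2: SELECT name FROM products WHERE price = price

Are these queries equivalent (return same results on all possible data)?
Yes, equivalent

Both queries return: [('Mouse',), ('Notebook',), ('Shelf',)]

Reason: IS NOT NULL vs self-equality (both exclude NULLs)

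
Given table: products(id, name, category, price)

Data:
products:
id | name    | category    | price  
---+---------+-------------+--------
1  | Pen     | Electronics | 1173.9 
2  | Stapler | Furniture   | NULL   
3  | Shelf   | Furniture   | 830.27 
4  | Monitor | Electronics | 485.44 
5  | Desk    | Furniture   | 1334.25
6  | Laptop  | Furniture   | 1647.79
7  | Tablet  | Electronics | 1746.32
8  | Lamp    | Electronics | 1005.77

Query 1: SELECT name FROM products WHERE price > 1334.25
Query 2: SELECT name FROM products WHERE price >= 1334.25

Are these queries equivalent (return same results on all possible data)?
No, not equivalent

Query 1 returns: [('Laptop',), ('Tablet',)]
Query 2 returns: [('Desk',), ('Laptop',), ('Tablet',)]

Reason: > vs >= gives different results when price = 1334.25 exists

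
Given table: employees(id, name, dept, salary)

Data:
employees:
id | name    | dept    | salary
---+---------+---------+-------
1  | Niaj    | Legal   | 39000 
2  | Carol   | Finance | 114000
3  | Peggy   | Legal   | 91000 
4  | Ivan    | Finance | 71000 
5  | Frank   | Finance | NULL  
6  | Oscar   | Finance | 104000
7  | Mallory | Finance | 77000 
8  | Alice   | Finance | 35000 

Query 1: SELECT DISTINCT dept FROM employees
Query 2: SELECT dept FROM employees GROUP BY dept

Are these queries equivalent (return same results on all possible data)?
Yes, equivalent

Both queries return: [('Finance',), ('Legal',)]

Reason: Both get unique depts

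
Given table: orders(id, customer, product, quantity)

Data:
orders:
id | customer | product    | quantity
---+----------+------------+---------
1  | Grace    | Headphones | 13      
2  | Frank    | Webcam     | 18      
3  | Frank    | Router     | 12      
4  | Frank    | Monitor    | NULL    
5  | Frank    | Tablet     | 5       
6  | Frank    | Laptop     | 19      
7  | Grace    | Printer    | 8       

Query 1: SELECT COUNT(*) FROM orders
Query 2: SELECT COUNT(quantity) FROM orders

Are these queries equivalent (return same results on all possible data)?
No, not equivalent

Query 1 returns: [(7,)]
Query 2 returns: [(6,)]

Reason: COUNT(*) includes NULLs, COUNT(column) excludes them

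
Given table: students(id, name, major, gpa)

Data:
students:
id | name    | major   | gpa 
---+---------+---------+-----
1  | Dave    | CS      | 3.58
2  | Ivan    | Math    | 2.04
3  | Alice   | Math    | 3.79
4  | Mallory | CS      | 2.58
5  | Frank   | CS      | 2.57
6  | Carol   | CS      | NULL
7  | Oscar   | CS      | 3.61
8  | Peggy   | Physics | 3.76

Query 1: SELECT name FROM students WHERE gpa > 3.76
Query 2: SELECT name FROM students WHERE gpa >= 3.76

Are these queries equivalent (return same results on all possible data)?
No, not equivalent

Query 1 returns: [('Alice',)]
Query 2 returns: [('Alice',), ('Peggy',)]

Reason: > vs >= gives different results when gpa = 3.76 exists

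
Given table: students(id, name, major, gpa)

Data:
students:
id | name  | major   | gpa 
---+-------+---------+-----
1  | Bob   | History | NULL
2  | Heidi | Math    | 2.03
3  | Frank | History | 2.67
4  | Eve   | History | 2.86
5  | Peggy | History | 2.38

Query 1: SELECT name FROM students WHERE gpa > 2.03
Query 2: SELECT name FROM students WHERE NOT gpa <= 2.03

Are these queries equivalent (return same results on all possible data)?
Yes, equivalent

Both queries return: [('Eve',), ('Frank',), ('Peggy',)]

Reason: Both filter gpa > 2.03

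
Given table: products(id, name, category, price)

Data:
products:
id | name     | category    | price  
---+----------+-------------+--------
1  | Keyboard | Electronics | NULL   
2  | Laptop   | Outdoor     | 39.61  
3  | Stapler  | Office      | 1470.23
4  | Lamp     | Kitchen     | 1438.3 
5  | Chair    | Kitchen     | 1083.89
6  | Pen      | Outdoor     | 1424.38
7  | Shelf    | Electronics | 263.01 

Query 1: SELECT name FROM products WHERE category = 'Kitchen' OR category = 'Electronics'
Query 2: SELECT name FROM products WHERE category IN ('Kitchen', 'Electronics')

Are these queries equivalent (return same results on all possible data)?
Yes, equivalent

Both queries return: [('Chair',), ('Keyboard',), ('Lamp',), ('Shelf',)]

Reason: OR vs IN are equivalent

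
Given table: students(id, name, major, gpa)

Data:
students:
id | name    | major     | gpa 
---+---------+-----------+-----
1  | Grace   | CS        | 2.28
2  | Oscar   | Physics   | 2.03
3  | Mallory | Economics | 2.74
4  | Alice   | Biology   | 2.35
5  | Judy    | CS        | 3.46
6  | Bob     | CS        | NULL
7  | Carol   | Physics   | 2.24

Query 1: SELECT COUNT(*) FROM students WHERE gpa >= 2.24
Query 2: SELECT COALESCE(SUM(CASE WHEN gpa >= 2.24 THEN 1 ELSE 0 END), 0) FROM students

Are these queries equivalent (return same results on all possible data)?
Yes, equivalent

Both queries return: [(5,)]

Reason: COUNT with WHERE vs conditional SUM (COALESCE handles empty-table NULL)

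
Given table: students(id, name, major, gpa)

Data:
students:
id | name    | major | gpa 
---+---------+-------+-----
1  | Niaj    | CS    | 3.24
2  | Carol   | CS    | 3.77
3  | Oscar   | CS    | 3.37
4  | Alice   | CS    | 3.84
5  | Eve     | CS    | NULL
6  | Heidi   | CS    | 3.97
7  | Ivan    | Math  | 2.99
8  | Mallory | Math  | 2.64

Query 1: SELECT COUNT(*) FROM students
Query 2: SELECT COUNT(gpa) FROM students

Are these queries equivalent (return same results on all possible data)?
No, not equivalent

Query 1 returns: [(8,)]
Query 2 returns: [(7,)]

Reason: COUNT(*) includes NULLs, COUNT(column) excludes them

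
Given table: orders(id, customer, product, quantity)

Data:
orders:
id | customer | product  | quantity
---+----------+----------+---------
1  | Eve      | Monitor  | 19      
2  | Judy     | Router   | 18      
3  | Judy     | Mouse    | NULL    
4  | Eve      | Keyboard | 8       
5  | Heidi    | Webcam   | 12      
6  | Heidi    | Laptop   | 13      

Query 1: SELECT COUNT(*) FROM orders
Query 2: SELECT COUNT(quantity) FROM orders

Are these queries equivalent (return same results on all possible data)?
No, not equivalent

Query 1 returns: [(6,)]
Query 2 returns: [(5,)]

Reason: COUNT(*) includes NULLs, COUNT(column) excludes them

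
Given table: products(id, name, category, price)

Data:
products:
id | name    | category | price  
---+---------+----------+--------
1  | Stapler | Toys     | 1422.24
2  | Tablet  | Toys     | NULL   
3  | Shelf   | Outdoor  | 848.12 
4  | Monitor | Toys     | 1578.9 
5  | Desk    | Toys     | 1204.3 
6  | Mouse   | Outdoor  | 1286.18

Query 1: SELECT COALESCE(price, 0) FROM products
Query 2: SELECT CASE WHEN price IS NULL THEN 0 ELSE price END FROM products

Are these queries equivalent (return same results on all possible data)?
Yes, equivalent

Both queries return: [(0,), (848.12,), (1204.3,), (1286.18,), (1422.24,), (1578.9,)]

Reason: COALESCE vs CASE for NULL handling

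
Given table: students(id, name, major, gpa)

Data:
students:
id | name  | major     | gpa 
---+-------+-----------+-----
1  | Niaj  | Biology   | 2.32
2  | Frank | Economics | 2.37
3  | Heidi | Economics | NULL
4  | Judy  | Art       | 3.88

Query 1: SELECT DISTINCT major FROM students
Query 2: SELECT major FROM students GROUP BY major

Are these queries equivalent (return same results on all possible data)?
Yes, equivalent

Both queries return: [('Art',), ('Biology',), ('Economics',)]

Reason: Both get unique majors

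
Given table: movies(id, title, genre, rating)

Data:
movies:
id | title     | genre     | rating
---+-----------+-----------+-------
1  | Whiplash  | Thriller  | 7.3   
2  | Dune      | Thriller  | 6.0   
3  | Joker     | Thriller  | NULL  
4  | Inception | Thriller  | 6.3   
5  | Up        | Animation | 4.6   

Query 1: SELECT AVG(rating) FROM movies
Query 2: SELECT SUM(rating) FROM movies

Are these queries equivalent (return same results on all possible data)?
No, not equivalent

Query 1 returns: [(6.05,)]
Query 2 returns: [(24.2,)]

Reason: AVG vs SUM give different aggregate values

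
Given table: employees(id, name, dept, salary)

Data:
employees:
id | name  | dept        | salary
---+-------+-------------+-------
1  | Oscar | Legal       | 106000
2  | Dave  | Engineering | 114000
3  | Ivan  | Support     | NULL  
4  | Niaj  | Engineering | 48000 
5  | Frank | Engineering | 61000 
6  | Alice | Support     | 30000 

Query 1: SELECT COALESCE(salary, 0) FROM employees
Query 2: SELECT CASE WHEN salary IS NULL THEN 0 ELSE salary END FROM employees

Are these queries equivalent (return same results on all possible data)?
Yes, equivalent

Both queries return: [(0,), (30000,), (48000,), (61000,), (106000,), (114000,)]

Reason: COALESCE vs CASE for NULL handling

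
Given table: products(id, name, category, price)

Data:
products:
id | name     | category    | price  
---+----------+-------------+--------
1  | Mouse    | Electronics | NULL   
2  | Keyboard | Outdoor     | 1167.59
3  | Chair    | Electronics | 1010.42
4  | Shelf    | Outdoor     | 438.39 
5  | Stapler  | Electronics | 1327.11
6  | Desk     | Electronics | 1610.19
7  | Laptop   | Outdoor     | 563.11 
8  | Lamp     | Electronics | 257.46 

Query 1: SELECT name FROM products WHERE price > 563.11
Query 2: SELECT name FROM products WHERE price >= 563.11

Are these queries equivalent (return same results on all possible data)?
No, not equivalent

Query 1 returns: [('Keyboard',), ('Chair',), ('Stapler',), ('Desk',)]
Query 2 returns: [('Keyboard',), ('Chair',), ('Stapler',), ('Desk',), ('Laptop',)]

Reason: > vs >= gives different results when price = 563.11 exists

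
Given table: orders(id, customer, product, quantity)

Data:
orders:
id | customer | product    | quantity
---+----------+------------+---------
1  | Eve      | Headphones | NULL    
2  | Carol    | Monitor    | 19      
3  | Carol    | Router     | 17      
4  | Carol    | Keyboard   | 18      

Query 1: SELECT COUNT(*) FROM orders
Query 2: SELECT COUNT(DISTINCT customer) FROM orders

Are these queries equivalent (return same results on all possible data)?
No, not equivalent

Query 1 returns: [(4,)]
Query 2 returns: [(2,)]

Reason: COUNT(*) counts rows, COUNT(DISTINCT customer) counts unique customers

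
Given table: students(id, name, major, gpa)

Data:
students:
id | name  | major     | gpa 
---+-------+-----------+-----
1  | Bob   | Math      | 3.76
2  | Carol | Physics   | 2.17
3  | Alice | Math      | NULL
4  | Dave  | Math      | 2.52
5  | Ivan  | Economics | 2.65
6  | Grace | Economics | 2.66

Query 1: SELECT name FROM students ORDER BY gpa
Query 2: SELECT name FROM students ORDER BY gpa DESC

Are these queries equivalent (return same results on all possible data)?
No, not equivalent

Query 1 returns: [('Alice',), ('Carol',), ('Dave',), ('Ivan',), ('Grace',), ('Bob',)]
Query 2 returns: [('Bob',), ('Grace',), ('Ivan',), ('Dave',), ('Carol',), ('Alice',)]

Reason: ASC vs DESC gives opposite ordering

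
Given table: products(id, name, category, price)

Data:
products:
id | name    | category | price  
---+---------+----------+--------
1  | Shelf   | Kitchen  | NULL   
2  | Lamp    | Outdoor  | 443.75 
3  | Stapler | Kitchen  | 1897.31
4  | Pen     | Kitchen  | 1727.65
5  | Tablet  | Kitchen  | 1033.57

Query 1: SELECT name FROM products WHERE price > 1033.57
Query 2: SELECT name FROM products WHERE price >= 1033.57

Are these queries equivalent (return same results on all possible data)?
No, not equivalent

Query 1 returns: [('Stapler',), ('Pen',)]
Query 2 returns: [('Stapler',), ('Pen',), ('Tablet',)]

Reason: > vs >= gives different results when price = 1033.57 exists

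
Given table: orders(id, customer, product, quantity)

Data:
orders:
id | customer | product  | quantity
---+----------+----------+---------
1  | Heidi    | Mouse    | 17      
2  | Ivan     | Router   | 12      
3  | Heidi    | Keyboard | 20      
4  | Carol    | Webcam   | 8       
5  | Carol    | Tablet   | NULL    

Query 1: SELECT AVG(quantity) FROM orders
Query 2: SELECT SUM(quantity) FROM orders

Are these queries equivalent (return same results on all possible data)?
No, not equivalent

Query 1 returns: [(14.25,)]
Query 2 returns: [(57,)]

Reason: AVG vs SUM give different aggregate values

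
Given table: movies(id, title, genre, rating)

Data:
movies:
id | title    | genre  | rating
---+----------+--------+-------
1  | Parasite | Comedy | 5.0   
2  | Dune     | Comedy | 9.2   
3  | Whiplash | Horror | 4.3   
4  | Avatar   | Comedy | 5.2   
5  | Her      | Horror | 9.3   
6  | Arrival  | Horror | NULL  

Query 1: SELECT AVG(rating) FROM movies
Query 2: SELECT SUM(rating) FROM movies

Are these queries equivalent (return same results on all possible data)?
No, not equivalent

Query 1 returns: [(6.6,)]
Query 2 returns: [(33.0,)]

Reason: AVG vs SUM give different aggregate values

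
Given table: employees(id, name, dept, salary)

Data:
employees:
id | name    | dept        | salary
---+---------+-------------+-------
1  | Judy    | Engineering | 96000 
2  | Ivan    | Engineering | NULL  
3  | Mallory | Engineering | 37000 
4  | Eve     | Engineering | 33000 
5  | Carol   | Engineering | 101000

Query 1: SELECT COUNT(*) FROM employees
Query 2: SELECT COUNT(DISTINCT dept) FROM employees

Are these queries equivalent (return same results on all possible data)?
No, not equivalent

Query 1 returns: [(5,)]
Query 2 returns: [(1,)]

Reason: COUNT(*) counts rows, COUNT(DISTINCT dept) counts unique depts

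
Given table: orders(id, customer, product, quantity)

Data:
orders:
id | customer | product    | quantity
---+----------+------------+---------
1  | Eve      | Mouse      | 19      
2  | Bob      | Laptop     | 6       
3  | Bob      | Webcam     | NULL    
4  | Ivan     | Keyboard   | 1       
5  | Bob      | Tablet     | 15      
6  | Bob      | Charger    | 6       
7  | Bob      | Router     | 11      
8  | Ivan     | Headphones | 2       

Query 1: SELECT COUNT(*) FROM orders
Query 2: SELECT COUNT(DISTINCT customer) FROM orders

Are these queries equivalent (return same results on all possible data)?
No, not equivalent

Query 1 returns: [(8,)]
Query 2 returns: [(3,)]

Reason: COUNT(*) counts rows, COUNT(DISTINCT customer) counts unique customers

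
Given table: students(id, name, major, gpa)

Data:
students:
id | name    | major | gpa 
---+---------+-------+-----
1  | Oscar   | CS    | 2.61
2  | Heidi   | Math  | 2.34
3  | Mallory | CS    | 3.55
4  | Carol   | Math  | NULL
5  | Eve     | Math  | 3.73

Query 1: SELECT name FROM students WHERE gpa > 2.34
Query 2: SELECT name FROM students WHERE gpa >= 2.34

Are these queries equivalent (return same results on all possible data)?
No, not equivalent

Query 1 returns: [('Oscar',), ('Mallory',), ('Eve',)]
Query 2 returns: [('Oscar',), ('Heidi',), ('Mallory',), ('Eve',)]

Reason: > vs >= gives different results when gpa = 2.34 exists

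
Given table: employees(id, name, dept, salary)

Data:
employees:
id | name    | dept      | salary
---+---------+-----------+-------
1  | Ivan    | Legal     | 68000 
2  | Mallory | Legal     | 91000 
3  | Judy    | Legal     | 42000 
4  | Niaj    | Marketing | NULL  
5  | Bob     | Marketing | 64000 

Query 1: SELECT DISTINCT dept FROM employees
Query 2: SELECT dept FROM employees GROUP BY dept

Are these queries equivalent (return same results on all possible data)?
Yes, equivalent

Both queries return: [('Legal',), ('Marketing',)]

Reason: Both get unique depts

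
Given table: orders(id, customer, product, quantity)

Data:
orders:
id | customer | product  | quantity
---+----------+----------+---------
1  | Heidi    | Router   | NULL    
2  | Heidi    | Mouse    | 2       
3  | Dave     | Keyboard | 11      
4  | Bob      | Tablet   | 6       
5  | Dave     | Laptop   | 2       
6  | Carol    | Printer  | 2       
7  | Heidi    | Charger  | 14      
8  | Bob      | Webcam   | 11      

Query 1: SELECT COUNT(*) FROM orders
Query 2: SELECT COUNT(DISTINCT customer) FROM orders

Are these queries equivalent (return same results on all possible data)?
No, not equivalent

Query 1 returns: [(8,)]
Query 2 returns: [(4,)]

Reason: COUNT(*) counts rows, COUNT(DISTINCT customer) counts unique customers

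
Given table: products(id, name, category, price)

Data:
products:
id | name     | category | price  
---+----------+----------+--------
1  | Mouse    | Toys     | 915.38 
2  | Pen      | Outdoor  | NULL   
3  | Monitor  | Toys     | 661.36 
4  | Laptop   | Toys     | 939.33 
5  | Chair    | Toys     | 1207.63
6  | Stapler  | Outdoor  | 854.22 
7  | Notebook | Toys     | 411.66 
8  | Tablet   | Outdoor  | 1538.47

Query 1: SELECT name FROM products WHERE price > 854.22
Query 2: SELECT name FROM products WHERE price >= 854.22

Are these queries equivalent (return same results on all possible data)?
No, not equivalent

Query 1 returns: [('Mouse',), ('Laptop',), ('Chair',), ('Tablet',)]
Query 2 returns: [('Mouse',), ('Laptop',), ('Chair',), ('Stapler',), ('Tablet',)]

Reason: > vs >= gives different results when price = 854.22 exists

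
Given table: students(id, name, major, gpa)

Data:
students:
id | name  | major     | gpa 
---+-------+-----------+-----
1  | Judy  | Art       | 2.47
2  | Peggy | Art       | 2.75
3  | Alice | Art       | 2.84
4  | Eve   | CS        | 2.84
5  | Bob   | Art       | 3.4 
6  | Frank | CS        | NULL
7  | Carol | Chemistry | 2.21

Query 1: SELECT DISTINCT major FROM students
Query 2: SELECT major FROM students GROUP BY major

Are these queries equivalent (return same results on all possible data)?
Yes, equivalent

Both queries return: [('Art',), ('CS',), ('Chemistry',)]

Reason: Both get unique majors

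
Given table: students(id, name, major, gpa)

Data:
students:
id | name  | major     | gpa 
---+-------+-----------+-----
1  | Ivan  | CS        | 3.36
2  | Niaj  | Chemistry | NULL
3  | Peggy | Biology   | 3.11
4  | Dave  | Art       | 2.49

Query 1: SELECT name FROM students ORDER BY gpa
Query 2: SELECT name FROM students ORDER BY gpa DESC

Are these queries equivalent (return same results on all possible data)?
No, not equivalent

Query 1 returns: [('Niaj',), ('Dave',), ('Peggy',), ('Ivan',)]
Query 2 returns: [('Ivan',), ('Peggy',), ('Dave',), ('Niaj',)]

Reason: ASC vs DESC gives opposite ordering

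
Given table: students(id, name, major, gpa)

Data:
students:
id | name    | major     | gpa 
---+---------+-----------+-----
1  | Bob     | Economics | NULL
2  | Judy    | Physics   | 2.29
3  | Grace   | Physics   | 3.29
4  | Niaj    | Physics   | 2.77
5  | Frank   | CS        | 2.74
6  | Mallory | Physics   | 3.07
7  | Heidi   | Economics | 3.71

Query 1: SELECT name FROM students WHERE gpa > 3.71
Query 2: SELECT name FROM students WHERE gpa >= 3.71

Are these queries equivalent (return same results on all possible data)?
No, not equivalent

Query 1 returns: []
Query 2 returns: [('Heidi',)]

Reason: > vs >= gives different results when gpa = 3.71 exists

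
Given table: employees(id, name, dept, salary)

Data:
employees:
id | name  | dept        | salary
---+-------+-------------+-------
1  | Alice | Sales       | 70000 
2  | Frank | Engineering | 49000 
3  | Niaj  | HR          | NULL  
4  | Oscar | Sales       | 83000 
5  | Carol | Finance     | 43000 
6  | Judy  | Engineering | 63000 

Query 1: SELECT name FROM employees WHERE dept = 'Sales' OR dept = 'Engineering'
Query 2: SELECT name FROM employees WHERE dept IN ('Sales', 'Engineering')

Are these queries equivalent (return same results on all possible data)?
Yes, equivalent

Both queries return: [('Alice',), ('Frank',), ('Judy',), ('Oscar',)]

Reason: OR vs IN are equivalent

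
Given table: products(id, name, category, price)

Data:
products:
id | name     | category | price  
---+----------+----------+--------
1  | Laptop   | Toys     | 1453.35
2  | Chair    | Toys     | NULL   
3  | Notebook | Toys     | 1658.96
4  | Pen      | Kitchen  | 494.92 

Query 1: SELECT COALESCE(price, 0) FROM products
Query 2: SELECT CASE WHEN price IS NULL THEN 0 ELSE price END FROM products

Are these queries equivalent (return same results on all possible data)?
Yes, equivalent

Both queries return: [(0,), (494.92,), (1453.35,), (1658.96,)]

Reason: COALESCE vs CASE for NULL handling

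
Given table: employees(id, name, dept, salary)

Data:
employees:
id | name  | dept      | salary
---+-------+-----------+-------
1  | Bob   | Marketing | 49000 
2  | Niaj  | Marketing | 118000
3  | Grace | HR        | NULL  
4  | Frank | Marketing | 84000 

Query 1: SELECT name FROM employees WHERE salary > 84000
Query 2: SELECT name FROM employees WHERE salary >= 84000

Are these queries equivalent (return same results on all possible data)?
No, not equivalent

Query 1 returns: [('Niaj',)]
Query 2 returns: [('Niaj',), ('Frank',)]

Reason: > vs >= gives different results when salary = 84000 exists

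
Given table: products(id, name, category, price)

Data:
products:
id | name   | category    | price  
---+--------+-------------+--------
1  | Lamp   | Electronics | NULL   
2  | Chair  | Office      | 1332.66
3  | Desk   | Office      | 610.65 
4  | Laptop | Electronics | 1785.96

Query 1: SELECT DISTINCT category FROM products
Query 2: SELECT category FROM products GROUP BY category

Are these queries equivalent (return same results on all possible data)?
Yes, equivalent

Both queries return: [('Electronics',), ('Office',)]

Reason: Both get unique categorys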